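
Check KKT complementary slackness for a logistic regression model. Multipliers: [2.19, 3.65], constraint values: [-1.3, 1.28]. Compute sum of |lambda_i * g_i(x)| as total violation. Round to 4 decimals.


KKT complementary slackness check:
lambda_1 * g_1 = 2.19 * -1.3 = -2.847
lambda_2 * g_2 = 3.65 * 1.28 = 4.672
Total violation = 2.847 + 4.672 = 7.519


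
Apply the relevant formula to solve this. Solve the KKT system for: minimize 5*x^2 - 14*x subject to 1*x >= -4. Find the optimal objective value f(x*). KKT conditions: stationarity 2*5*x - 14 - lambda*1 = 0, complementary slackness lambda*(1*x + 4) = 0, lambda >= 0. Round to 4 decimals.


Step 1: Try lambda = 0 (constraint inactive).
Stationarity: 2*5*x - 14 = 0
x* = 14/(2*5) = 1.4
Check constraint: 1*1.4 = 1.4 >= -4 -- satisfied.
Step 2: Compute optimal value.
f(x*) = 5*1.4^2 - 14*1.4 = -9.8


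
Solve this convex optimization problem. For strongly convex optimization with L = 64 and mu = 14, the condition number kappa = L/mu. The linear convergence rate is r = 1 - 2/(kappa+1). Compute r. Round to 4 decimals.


Step 1: Compute the condition number.
kappa = L/mu = 64/14 = 4.5714
Step 2: Compute the convergence rate.
r = 1 - 2/(kappa + 1) = 1 - 2*mu/(L + mu) = (L - mu)/(L + mu) = 50/78 = 0.641


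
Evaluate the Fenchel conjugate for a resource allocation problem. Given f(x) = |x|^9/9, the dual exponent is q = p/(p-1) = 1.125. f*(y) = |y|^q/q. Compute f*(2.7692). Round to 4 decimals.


The conjugate exponent q satisfies 1/p + 1/q = 1.
p = 9, so q = 9/(9 - 1) = 1.125
|y|^q = 2.7692^1.125 = 3.1452
f*(2.7692) = 3.1452 / 1.125 = 2.7957


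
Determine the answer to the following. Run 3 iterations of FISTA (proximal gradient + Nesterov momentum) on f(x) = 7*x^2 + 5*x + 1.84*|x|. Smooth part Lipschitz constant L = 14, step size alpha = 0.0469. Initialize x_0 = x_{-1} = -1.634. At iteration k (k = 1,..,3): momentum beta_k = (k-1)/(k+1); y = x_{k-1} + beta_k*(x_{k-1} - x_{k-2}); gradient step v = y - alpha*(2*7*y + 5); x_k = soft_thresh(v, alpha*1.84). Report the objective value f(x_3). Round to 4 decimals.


FISTA on f(x) = 7*x^2 + 5*x + 1.84*|x|
L = 14, alpha = 0.0469
Iteration 1: beta = 0.0, y = -1.634 + 0.0*(-1.634 + 1.634) = -1.634
  grad(y) = -17.876, v = y - alpha*grad = -0.7956
  prox(v) = soft_thresh(-0.7956, 0.0863) = -0.7093
Iteration 2: beta = 0.3333, y = -0.7093 + 0.3333*(-0.7093 + 1.634) = -0.4011
  grad(y) = -0.6153, v = y - alpha*grad = -0.3722
  prox(v) = soft_thresh(-0.3722, 0.0863) = -0.2859
Iteration 3: beta = 0.5, y = -0.2859 + 0.5*(-0.2859 + 0.7093) = -0.0742
  grad(y) = 3.9605, v = y - alpha*grad = -0.26
  prox(v) = soft_thresh(-0.26, 0.0863) = -0.1737
f(x_3) = 7*(-0.1737)^2 + 5*(-0.1737) + 1.84*|-0.1737| = -0.3377


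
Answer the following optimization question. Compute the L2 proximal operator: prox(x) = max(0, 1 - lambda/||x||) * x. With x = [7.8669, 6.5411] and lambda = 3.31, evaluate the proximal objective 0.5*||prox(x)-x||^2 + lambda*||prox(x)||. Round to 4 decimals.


Step 1: Compute ||x||.
||x|| = 10.231
Step 2: Compute scaling factor.
scale = max(0, 1 - 3.31/10.231) = 0.6765
Step 3: prox(x) = [5.3218, 4.4249]
||prox(x)|| = 6.921
Step 4: Proximal objective.
0.5*||prox-x||^2 = 5.4781
lambda*||prox|| = 22.9085
Total = 28.3867


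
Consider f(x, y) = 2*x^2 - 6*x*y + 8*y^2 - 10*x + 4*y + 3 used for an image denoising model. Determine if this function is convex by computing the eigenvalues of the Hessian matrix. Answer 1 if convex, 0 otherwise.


The Hessian of f(x,y) = 2*x^2 - 6*x*y + 8*y^2 - 10*x + 4*y + 3 is:
H = [[4, -6], [-6, 16]]
Trace = 4 + 16 = 20
Determinant = 4*16 - (-6)^2 = 28
Discriminant = (20)^2 - 4*28 = 288.0
Eigenvalues: lambda_1 = 1.5147, lambda_2 = 18.4853
The function is convex.

1


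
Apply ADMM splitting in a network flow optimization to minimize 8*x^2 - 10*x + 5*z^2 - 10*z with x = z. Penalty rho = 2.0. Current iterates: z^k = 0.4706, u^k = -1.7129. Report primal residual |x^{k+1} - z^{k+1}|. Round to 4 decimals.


ADMM iteration with rho = 2.0, z^k = 0.4706, u^k = -1.7129
Step 1: x-update.
Minimize 8*x^2 - 10*x + (2.0/2)*(x - 0.4706 - 1.7129)^2
FOC: (2*8 + 2.0)*x = 10 + 2.0*(0.4706 + 1.7129)
x^{k+1} = 0.7982
Step 2: z-update.
Minimize 5*z^2 - 10*z + (2.0/2)*(0.7982 - z - 1.7129)^2
FOC: (2*5 + 2.0)*z = 10 + 2.0*(0.7982 - 1.7129)
z^{k+1} = 0.6809
Step 3: u-update.
u^{k+1} = -1.7129 + 0.7982 - 0.6809 = -1.5956
Step 4: Primal residual = |0.7982 - 0.6809| = 0.1173


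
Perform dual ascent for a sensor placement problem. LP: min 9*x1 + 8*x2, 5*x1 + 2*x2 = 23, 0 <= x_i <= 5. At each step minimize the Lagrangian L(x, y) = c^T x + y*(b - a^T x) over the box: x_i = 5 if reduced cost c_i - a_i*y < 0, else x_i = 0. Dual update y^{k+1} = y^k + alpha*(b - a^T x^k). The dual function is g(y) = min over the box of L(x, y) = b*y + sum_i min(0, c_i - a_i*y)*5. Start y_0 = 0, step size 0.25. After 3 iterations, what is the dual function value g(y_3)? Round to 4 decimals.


Dual ascent for LP: min 9*x1 + 8*x2, 5*x1 + 2*x2 = 23, 0 <= x_i <= 5
Step 1: y^k = 0.0, reduced costs: (9.0, 8.0)
  x^k = (0.0, 0.0), subgradient = b - a^T x = 23.0
  y^{k+1} = 0.0 + 0.25*23.0 = 5.75
Step 2: y^k = 5.75, reduced costs: (-19.75, -3.5)
  x^k = (5.0, 5.0), subgradient = b - a^T x = -12.0
  y^{k+1} = 5.75 + 0.25*-12.0 = 2.75
Step 3: y^k = 2.75, reduced costs: (-4.75, 2.5)
  x^k = (5.0, 0.0), subgradient = b - a^T x = -2.0
  y^{k+1} = 2.75 + 0.25*-2.0 = 2.25
Dual objective at y_3 = 2.25: reduced costs (-2.25, 3.5), box minimizer x = (5.0, 0.0)
g(y_3) = b*y + (c1 - a1*y)*x1 + (c2 - a2*y)*x2 = 23*2.25 + (-2.25)*5.0 + 3.5*0.0 = 51.75 - 11.25 + 0.0 = 40.5


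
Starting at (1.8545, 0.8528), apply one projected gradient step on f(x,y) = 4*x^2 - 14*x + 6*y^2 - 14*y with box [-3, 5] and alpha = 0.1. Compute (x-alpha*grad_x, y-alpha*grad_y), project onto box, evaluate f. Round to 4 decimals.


Step 1: Compute gradient at (1.8545, 0.8528).
grad_x = 2*4*1.8545 - 14 = 0.836
grad_y = 2*6*0.8528 - 14 = -3.7664
Step 2: Gradient step.
x_raw = 1.8545 - 0.1*0.836 = 1.7709
y_raw = 0.8528 - 0.1*-3.7664 = 1.2294
Step 3: Project onto [-3, 5].
x_proj = clip(1.7709) = 1.7709
y_proj = clip(1.2294) = 1.2294
Step 4: Evaluate f.
f(1.7709, 1.2294) = -20.3913


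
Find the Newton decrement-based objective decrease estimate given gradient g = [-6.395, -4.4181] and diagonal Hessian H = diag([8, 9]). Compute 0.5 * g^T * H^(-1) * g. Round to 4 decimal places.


Step 1: H is diagonal, so H^(-1) * g = [-0.7994, -0.4909].
Step 2: g^T H^(-1) g = sum_i g_i^2 / H_ii
  = (-6.395)^2/8 + (-4.4181)^2/9
  = 5.112 + 2.1688 = 7.2808
Step 3: Objective decrease = 0.5 * g^T H^(-1) g = 3.6404


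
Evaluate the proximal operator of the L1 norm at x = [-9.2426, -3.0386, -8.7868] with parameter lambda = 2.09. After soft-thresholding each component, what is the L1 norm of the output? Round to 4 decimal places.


Soft-thresholding with lambda = 2.09:
prox(-9.2426) = sign(-9.2426)*max(|-9.2426| - 2.09, 0) = -7.1526
prox(-3.0386) = sign(-3.0386)*max(|-3.0386| - 2.09, 0) = -0.9486
prox(-8.7868) = sign(-8.7868)*max(|-8.7868| - 2.09, 0) = -6.6968
prox(x) = [-7.1526, -0.9486, -6.6968]
||prox(x)||_1 = 7.1526 + 0.9486 + 6.6968 = 14.798


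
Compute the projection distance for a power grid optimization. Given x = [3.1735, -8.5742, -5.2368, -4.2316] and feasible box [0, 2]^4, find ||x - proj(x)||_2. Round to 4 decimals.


Project each component onto [0, 2].
clip(3.1735) = 2.0, clip(-8.5742) = 0.0, clip(-5.2368) = 0.0, clip(-4.2316) = 0.0
Projection = [2.0, 0.0, 0.0, 0.0]
Squared diffs: [1.3771, 73.5169, 27.4241, 17.9064]
Distance = sqrt(120.2245) = 10.9647


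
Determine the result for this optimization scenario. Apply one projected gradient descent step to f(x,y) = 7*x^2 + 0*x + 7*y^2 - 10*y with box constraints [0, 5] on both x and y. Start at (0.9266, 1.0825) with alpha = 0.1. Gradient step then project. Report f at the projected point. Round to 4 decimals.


Step 1: Compute gradient at (0.9266, 1.0825).
grad_x = 2*7*0.9266 + 0 = 12.9724
grad_y = 2*7*1.0825 - 10 = 5.155
Step 2: Gradient step.
x_raw = 0.9266 - 0.1*12.9724 = -0.3706
y_raw = 1.0825 - 0.1*5.155 = 0.567
Step 3: Project onto [0, 5].
x_proj = clip(-0.3706) = 0.0
y_proj = clip(0.567) = 0.567
Step 4: Evaluate f.
f(0.0, 0.567) = -3.4196


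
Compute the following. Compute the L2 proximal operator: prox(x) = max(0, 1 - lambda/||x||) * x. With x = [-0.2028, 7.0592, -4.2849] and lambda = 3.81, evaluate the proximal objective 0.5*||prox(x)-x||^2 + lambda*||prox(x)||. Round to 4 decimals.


Step 1: Compute ||x||.
||x|| = 8.2604
Step 2: Compute scaling factor.
scale = max(0, 1 - 3.81/8.2604) = 0.5388
Step 3: prox(x) = [-0.1093, 3.8032, -2.3085]
||prox(x)|| = 4.4504
Step 4: Proximal objective.
0.5*||prox-x||^2 = 7.2581
lambda*||prox|| = 16.956
Total = 24.214


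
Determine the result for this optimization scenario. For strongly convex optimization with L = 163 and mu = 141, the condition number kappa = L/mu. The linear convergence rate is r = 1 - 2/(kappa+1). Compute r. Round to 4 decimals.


Step 1: Compute the condition number.
kappa = L/mu = 163/141 = 1.156
Step 2: Compute the convergence rate.
r = 1 - 2/(kappa + 1) = 1 - 2*mu/(L + mu) = (L - mu)/(L + mu) = 22/304 = 0.0724


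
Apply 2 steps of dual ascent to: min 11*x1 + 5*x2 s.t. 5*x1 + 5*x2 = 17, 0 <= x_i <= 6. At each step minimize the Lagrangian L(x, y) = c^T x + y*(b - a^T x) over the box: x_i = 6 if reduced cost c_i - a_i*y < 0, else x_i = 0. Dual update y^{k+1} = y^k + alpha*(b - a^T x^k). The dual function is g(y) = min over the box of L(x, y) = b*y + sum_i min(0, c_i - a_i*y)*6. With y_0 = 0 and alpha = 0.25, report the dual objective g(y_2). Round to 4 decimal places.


Dual ascent for LP: min 11*x1 + 5*x2, 5*x1 + 5*x2 = 17, 0 <= x_i <= 6
Step 1: y^k = 0.0, reduced costs: (11.0, 5.0)
  x^k = (0.0, 0.0), subgradient = b - a^T x = 17.0
  y^{k+1} = 0.0 + 0.25*17.0 = 4.25
Step 2: y^k = 4.25, reduced costs: (-10.25, -16.25)
  x^k = (6.0, 6.0), subgradient = b - a^T x = -43.0
  y^{k+1} = 4.25 + 0.25*-43.0 = -6.5
Dual objective at y_2 = -6.5: reduced costs (43.5, 37.5), box minimizer x = (0.0, 0.0)
g(y_2) = b*y + (c1 - a1*y)*x1 + (c2 - a2*y)*x2 = 17*(-6.5) + 43.5*0.0 + 37.5*0.0 = -110.5 + 0.0 + 0.0 = -110.5


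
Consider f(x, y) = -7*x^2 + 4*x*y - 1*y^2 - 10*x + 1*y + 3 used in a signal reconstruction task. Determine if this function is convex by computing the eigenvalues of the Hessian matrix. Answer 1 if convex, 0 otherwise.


The Hessian of f(x,y) = -7*x^2 + 4*x*y - 1*y^2 - 10*x + 1*y + 3 is:
H = [[-14, 4], [4, -2]]
Trace = -14 - 2 = -16
Determinant = -14*-2 - (4)^2 = 12
Discriminant = (-16)^2 - 4*12 = 208.0
Eigenvalues: lambda_1 = -15.2111, lambda_2 = -0.7889
The function is not convex.

0


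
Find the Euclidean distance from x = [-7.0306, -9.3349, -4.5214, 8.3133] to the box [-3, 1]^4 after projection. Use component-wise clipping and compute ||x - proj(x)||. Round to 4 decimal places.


Project each component onto [-3, 1].
clip(-7.0306) = -3.0, clip(-9.3349) = -3.0, clip(-4.5214) = -3.0, clip(8.3133) = 1.0
Projection = [-3.0, -3.0, -3.0, 1.0]
Squared diffs: [16.2457, 40.131, 2.3147, 53.4844]
Distance = sqrt(112.1758) = 10.5913


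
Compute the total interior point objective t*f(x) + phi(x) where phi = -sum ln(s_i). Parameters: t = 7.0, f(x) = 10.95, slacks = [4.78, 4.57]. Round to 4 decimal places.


Step 1: Compute log-barrier.
ln values: [1.5644, 1.5195]
phi = -(1.5644 + 1.5195) = -3.084
Step 2: Compute augmented objective.
t*f(x) = 7.0*10.95 = 76.65
Total = 76.65 - 3.084 = 73.566


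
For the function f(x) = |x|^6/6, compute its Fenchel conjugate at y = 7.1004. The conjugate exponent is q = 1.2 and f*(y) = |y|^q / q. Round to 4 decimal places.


The conjugate exponent q satisfies 1/p + 1/q = 1.
p = 6, so q = 6/(6 - 1) = 1.2
|y|^q = 7.1004^1.2 = 10.5085
f*(7.1004) = 10.5085 / 1.2 = 8.7571


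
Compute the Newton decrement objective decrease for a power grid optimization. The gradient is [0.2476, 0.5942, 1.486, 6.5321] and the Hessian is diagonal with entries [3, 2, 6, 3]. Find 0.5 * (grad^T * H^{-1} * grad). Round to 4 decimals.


Step 1: H is diagonal, so H^(-1) * g = [0.0825, 0.2971, 0.2477, 2.1774].
Step 2: g^T H^(-1) g = sum_i g_i^2 / H_ii
  = (0.2476)^2/3 + (0.5942)^2/2 + (1.486)^2/6 + (6.5321)^2/3
  = 0.0204 + 0.1765 + 0.368 + 14.2228 = 14.7878
Step 3: Objective decrease = 0.5 * g^T H^(-1) g = 7.3939


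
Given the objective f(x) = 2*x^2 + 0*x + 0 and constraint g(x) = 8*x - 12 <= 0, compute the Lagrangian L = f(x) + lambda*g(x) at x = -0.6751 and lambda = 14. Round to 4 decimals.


Step 1: Evaluate f(x).
f(-0.6751) = 2*(-0.6751)^2 + 0*(-0.6751) + 0 = 0.9115
Step 2: Evaluate g(x).
g(-0.6751) = 8*-0.6751 - 12 = -17.4008
Step 3: Compute Lagrangian.
L = 0.9115 + 14*-17.4008 = -242.6997


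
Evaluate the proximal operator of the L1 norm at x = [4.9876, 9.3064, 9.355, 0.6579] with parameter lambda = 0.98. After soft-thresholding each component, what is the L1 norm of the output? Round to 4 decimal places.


Soft-thresholding with lambda = 0.98:
prox(4.9876) = sign(4.9876)*max(|4.9876| - 0.98, 0) = 4.0076
prox(9.3064) = sign(9.3064)*max(|9.3064| - 0.98, 0) = 8.3264
prox(9.355) = sign(9.355)*max(|9.355| - 0.98, 0) = 8.375
prox(0.6579) = sign(0.6579)*max(|0.6579| - 0.98, 0) = 0.0
prox(x) = [4.0076, 8.3264, 8.375, 0.0]
||prox(x)||_1 = 4.0076 + 8.3264 + 8.375 + 0.0 = 20.709


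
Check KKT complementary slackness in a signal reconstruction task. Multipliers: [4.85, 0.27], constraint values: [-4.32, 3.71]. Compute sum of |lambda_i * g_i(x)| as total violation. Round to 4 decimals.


KKT complementary slackness check:
lambda_1 * g_1 = 4.85 * -4.32 = -20.952
lambda_2 * g_2 = 0.27 * 3.71 = 1.0017
Total violation = 20.952 + 1.0017 = 21.9537


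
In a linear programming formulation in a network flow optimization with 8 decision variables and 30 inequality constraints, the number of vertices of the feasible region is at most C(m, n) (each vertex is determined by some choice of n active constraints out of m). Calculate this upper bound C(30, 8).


Each vertex corresponds to some choice of n active constraints out of m, so the number of vertices is at most C(m, n) = m! / (n!(m-n)!).
m = 30, n = 8
Numerator: 30 * 29 * 28 * 27 * 26 * 25 * 24 * 23
Denominator: 8! = 40320
C(30, 8) = 5852925


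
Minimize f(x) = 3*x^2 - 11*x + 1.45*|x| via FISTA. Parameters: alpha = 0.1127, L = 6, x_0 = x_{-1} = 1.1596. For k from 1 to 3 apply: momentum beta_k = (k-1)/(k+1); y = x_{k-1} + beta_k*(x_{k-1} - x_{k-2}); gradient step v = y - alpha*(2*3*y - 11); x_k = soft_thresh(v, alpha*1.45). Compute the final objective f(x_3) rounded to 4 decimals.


FISTA on f(x) = 3*x^2 - 11*x + 1.45*|x|
L = 6, alpha = 0.1127
Iteration 1: beta = 0.0, y = 1.1596 + 0.0*(1.1596 - 1.1596) = 1.1596
  grad(y) = -4.0424, v = y - alpha*grad = 1.6152
  prox(v) = soft_thresh(1.6152, 0.1634) = 1.4518
Iteration 2: beta = 0.3333, y = 1.4518 + 0.3333*(1.4518 - 1.1596) = 1.5492
  grad(y) = -1.7051, v = y - alpha*grad = 1.7413
  prox(v) = soft_thresh(1.7413, 0.1634) = 1.5779
Iteration 3: beta = 0.5, y = 1.5779 + 0.5*(1.5779 - 1.4518) = 1.641
  grad(y) = -1.1542, v = y - alpha*grad = 1.771
  prox(v) = soft_thresh(1.771, 0.1634) = 1.6076
f(x_3) = 3*1.6076^2 - 11*1.6076 + 1.45*|1.6076| = -7.5994


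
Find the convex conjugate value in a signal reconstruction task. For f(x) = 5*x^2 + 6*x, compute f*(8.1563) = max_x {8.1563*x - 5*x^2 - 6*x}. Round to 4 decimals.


f*(y) = sup_x {y*x - a*x^2 - b*x} = sup_x {(y-b)*x - a*x^2}
FOC: (y - b) - 2a*x = 0 => x* = (y - b)/(2a)
x* = (8.1563 - 6)/(2*5) = 0.2156
f*(8.1563) = (y-b)^2/(4a) = (8.1563 - 6)^2/(4*5)
= 4.6496/20 = 0.2325


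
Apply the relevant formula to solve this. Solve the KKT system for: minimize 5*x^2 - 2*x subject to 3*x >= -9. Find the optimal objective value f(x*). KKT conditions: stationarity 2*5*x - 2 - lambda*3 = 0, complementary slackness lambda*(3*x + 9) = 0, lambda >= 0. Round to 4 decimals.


Step 1: Try lambda = 0 (constraint inactive).
Stationarity: 2*5*x - 2 = 0
x* = 2/(2*5) = 0.2
Check constraint: 3*0.2 = 0.6 >= -9 -- satisfied.
Step 2: Compute optimal value.
f(x*) = 5*0.2^2 - 2*0.2 = -0.2


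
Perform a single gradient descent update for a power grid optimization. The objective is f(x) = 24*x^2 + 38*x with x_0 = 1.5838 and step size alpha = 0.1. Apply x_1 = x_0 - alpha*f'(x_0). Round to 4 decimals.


We compute the gradient at x_0 and apply the update.
f'(x) = 48*x + 38
f'(1.5838) = 48*1.5838 + 38 = 114.0224
x_1 = 1.5838 - 0.1*114.0224 = -9.8184


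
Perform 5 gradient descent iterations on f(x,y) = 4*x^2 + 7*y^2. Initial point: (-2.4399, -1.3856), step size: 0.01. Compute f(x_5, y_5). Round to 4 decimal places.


Gradient descent on f(x,y) = 4*x^2 + 7*y^2.
Starting point: (-2.4399, -1.3856), alpha = 0.01
Step 1: grad_x = 2*4*-2.4399 = -19.5192, grad_y = 2*7*-1.3856 = -19.3984
  x_1 = -2.4399 - 0.01*-19.5192 = -2.2447
  y_1 = -1.3856 - 0.01*-19.3984 = -1.1916
Step 2: grad_x = 2*4*-2.2447 = -17.9577, grad_y = 2*7*-1.1916 = -16.6826
  x_2 = -2.2447 - 0.01*-17.9577 = -2.0651
  y_2 = -1.1916 - 0.01*-16.6826 = -1.0248
Step 3: grad_x = 2*4*-2.0651 = -16.5211, grad_y = 2*7*-1.0248 = -14.3471
  x_3 = -2.0651 - 0.01*-16.5211 = -1.8999
  y_3 = -1.0248 - 0.01*-14.3471 = -0.8813
Step 4: grad_x = 2*4*-1.8999 = -15.1994, grad_y = 2*7*-0.8813 = -12.3385
  x_4 = -1.8999 - 0.01*-15.1994 = -1.7479
  y_4 = -0.8813 - 0.01*-12.3385 = -0.7579
Step 5: grad_x = 2*4*-1.7479 = -13.9834, grad_y = 2*7*-0.7579 = -10.6111
  x_5 = -1.7479 - 0.01*-13.9834 = -1.6081
  y_5 = -0.7579 - 0.01*-10.6111 = -0.6518
f(-1.6081, -0.6518) = 4*(-1.6081)^2 + 7*(-0.6518)^2 = 13.318


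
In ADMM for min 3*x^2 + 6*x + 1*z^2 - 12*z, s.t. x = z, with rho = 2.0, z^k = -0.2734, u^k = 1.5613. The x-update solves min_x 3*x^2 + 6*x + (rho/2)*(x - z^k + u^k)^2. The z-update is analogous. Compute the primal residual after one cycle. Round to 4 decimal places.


ADMM iteration with rho = 2.0, z^k = -0.2734, u^k = 1.5613
Step 1: x-update.
Minimize 3*x^2 + 6*x + (2.0/2)*(x + 0.2734 + 1.5613)^2
FOC: (2*3 + 2.0)*x = -6 + 2.0*(-0.2734 - 1.5613)
x^{k+1} = -1.2087
Step 2: z-update.
Minimize 1*z^2 - 12*z + (2.0/2)*(-1.2087 - z + 1.5613)^2
FOC: (2*1 + 2.0)*z = 12 + 2.0*(-1.2087 + 1.5613)
z^{k+1} = 3.1763
Step 3: u-update.
u^{k+1} = 1.5613 - 1.2087 - 3.1763 = -2.8237
Step 4: Primal residual = |-1.2087 - 3.1763| = 4.385


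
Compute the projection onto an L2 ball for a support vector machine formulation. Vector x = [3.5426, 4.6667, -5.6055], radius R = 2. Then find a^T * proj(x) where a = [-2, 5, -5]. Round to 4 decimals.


Step 1: Compute ||x|| (intermediates to 6 decimals).
||x|| = sqrt(3.5426^2 + 4.6667^2 + (-5.6055)^2) = 8.108621
Step 2: Project.
Since ||x|| > R, scale = R/||x|| = 2/8.108621 = 0.246651, proj(x) = scale * x
proj(x) = [0.873786, 1.151046, -1.382602]
Step 3: Dot product.
a^T * proj(x) = -2*0.873786 + 5*1.151046 - 5*(-1.382602) = 10.9207


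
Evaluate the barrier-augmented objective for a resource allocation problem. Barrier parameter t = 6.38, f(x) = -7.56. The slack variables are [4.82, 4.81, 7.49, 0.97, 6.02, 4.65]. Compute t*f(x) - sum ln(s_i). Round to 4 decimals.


Step 1: Compute log-barrier.
ln values: [1.5728, 1.5707, 2.0136, -0.0305, 1.7951, 1.5369]
phi = -(1.5728 + 1.5707 + 2.0136 - 0.0305 + 1.7951 + 1.5369) = -8.4585
Step 2: Compute augmented objective.
t*f(x) = 6.38*-7.56 = -48.2328
Total = -48.2328 - 8.4585 = -56.6913


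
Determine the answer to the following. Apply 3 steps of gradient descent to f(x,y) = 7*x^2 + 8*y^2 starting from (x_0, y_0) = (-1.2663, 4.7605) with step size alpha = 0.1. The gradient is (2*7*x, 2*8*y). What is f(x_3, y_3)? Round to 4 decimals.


Gradient descent on f(x,y) = 7*x^2 + 8*y^2.
Starting point: (-1.2663, 4.7605), alpha = 0.1
Step 1: grad_x = 2*7*-1.2663 = -17.7282, grad_y = 2*8*4.7605 = 76.168
  x_1 = -1.2663 - 0.1*-17.7282 = 0.5065
  y_1 = 4.7605 - 0.1*76.168 = -2.8563
Step 2: grad_x = 2*7*0.5065 = 7.0913, grad_y = 2*8*-2.8563 = -45.7008
  x_2 = 0.5065 - 0.1*7.0913 = -0.2026
  y_2 = -2.8563 - 0.1*-45.7008 = 1.7138
Step 3: grad_x = 2*7*-0.2026 = -2.8365, grad_y = 2*8*1.7138 = 27.4205
  x_3 = -0.2026 - 0.1*-2.8365 = 0.081
  y_3 = 1.7138 - 0.1*27.4205 = -1.0283
f(0.081, -1.0283) = 7*0.081^2 + 8*(-1.0283)^2 = 8.5047


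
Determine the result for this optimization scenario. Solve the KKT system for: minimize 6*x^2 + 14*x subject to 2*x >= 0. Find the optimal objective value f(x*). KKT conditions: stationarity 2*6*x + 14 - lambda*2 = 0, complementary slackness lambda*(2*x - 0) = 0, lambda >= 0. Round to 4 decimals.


Step 1: Try lambda = 0 (constraint inactive).
x_unc = -14/(2*6) = -1.1667
Check: 2*-1.1667 = -2.3334 < 0 -- violated!
Step 2: Constraint must be active: 2*x = 0
x* = 0/2 = 0.0
lambda = (2*6*0.0 + 14)/2 = 7.0
Step 3: Compute optimal value.
f(x*) = 6*0.0^2 + 14*0.0 = 0.0


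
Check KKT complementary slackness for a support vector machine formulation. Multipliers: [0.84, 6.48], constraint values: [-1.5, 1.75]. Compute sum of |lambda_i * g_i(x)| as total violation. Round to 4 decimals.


KKT complementary slackness check:
lambda_1 * g_1 = 0.84 * -1.5 = -1.26
lambda_2 * g_2 = 6.48 * 1.75 = 11.34
Total violation = 1.26 + 11.34 = 12.6


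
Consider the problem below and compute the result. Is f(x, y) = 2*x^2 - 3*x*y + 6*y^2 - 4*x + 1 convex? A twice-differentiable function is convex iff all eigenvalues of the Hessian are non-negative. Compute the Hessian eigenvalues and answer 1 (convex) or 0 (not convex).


The Hessian of f(x,y) = 2*x^2 - 3*x*y + 6*y^2 - 4*x + 1 is:
H = [[4, -3], [-3, 12]]
Trace = 4 + 12 = 16
Determinant = 4*12 - (-3)^2 = 39
Discriminant = (16)^2 - 4*39 = 100.0
Eigenvalues: lambda_1 = 3.0, lambda_2 = 13.0
The function is convex.

1


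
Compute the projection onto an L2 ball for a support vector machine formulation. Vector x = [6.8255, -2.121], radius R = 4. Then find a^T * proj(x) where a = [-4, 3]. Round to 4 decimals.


Step 1: Compute ||x|| (intermediates to 6 decimals).
||x|| = sqrt(6.8255^2 + (-2.121)^2) = 7.147453
Step 2: Project.
Since ||x|| > R, scale = R/||x|| = 4/7.147453 = 0.55964, proj(x) = scale * x
proj(x) = [3.819823, -1.186996]
Step 3: Dot product.
a^T * proj(x) = -4*3.819823 + 3*(-1.186996) = -18.8403


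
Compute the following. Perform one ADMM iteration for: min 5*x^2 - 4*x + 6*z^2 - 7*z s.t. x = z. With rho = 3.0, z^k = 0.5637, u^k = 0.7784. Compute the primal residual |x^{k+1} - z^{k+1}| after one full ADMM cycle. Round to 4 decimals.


ADMM iteration with rho = 3.0, z^k = 0.5637, u^k = 0.7784
Step 1: x-update.
Minimize 5*x^2 - 4*x + (3.0/2)*(x - 0.5637 + 0.7784)^2
FOC: (2*5 + 3.0)*x = 4 + 3.0*(0.5637 - 0.7784)
x^{k+1} = 0.2581
Step 2: z-update.
Minimize 6*z^2 - 7*z + (3.0/2)*(0.2581 - z + 0.7784)^2
FOC: (2*6 + 3.0)*z = 7 + 3.0*(0.2581 + 0.7784)
z^{k+1} = 0.674
Step 3: u-update.
u^{k+1} = 0.7784 + 0.2581 - 0.674 = 0.3626
Step 4: Primal residual = |0.2581 - 0.674| = 0.4158


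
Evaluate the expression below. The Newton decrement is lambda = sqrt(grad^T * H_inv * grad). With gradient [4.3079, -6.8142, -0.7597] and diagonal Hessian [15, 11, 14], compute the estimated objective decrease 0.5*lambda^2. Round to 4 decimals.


Step 1: H is diagonal, so H^(-1) * g = [0.2872, -0.6195, -0.0543].
Step 2: g^T H^(-1) g = sum_i g_i^2 / H_ii
  = (4.3079)^2/15 + (-6.8142)^2/11 + (-0.7597)^2/14
  = 1.2372 + 4.2212 + 0.0412 = 5.4996
Step 3: Objective decrease = 0.5 * g^T H^(-1) g = 2.7498


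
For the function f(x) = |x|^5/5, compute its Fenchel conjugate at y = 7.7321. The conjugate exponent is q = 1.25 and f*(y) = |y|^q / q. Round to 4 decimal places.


The conjugate exponent q satisfies 1/p + 1/q = 1.
p = 5, so q = 5/(5 - 1) = 1.25
|y|^q = 7.7321^1.25 = 12.8935
f*(7.7321) = 12.8935 / 1.25 = 10.3148


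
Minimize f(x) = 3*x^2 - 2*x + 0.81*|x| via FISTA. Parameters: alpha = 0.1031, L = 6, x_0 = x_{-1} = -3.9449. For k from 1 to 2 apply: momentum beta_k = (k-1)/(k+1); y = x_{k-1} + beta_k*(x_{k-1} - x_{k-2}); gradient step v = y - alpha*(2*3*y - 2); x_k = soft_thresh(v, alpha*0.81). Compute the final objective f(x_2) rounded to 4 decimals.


FISTA on f(x) = 3*x^2 - 2*x + 0.81*|x|
L = 6, alpha = 0.1031
Iteration 1: beta = 0.0, y = -3.9449 + 0.0*(-3.9449 + 3.9449) = -3.9449
  grad(y) = -25.6694, v = y - alpha*grad = -1.2984
  prox(v) = soft_thresh(-1.2984, 0.0835) = -1.2149
Iteration 2: beta = 0.3333, y = -1.2149 + 0.3333*(-1.2149 + 3.9449) = -0.3049
  grad(y) = -3.8292, v = y - alpha*grad = 0.0899
  prox(v) = soft_thresh(0.0899, 0.0835) = 0.0064
f(x_2) = 3*0.0064^2 - 2*0.0064 + 0.81*|0.0064| = -0.0075


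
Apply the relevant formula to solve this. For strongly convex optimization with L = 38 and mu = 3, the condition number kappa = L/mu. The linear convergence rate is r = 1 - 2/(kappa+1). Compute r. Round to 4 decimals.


Step 1: Compute the condition number.
kappa = L/mu = 38/3 = 12.6667
Step 2: Compute the convergence rate.
r = 1 - 2/(kappa + 1) = 1 - 2*mu/(L + mu) = (L - mu)/(L + mu) = 35/41 = 0.8537


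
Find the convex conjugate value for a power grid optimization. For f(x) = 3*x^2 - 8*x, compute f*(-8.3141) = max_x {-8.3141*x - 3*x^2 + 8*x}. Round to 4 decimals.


f*(y) = sup_x {y*x - a*x^2 - b*x} = sup_x {(y-b)*x - a*x^2}
FOC: (y - b) - 2a*x = 0 => x* = (y - b)/(2a)
x* = (-8.3141 + 8)/(2*3) = -0.0524
f*(-8.3141) = (y-b)^2/(4a) = (-8.3141 + 8)^2/(4*3)
= 0.0987/12 = 0.0082


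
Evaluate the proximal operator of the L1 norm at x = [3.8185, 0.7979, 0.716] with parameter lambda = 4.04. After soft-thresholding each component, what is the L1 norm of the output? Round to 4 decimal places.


Soft-thresholding with lambda = 4.04:
prox(3.8185) = sign(3.8185)*max(|3.8185| - 4.04, 0) = 0.0
prox(0.7979) = sign(0.7979)*max(|0.7979| - 4.04, 0) = 0.0
prox(0.716) = sign(0.716)*max(|0.716| - 4.04, 0) = 0.0
prox(x) = [0.0, 0.0, 0.0]
||prox(x)||_1 = 0.0 + 0.0 + 0.0 = 0.0


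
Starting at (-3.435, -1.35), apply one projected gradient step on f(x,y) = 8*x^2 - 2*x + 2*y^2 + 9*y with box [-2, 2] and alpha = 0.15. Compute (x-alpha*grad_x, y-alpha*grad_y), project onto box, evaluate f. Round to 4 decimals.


Step 1: Compute gradient at (-3.435, -1.35).
grad_x = 2*8*-3.435 - 2 = -56.96
grad_y = 2*2*-1.35 + 9 = 3.6
Step 2: Gradient step.
x_raw = -3.435 - 0.15*-56.96 = 5.109
y_raw = -1.35 - 0.15*3.6 = -1.89
Step 3: Project onto [-2, 2].
x_proj = clip(5.109) = 2.0
y_proj = clip(-1.89) = -1.89
Step 4: Evaluate f.
f(2.0, -1.89) = 18.1342


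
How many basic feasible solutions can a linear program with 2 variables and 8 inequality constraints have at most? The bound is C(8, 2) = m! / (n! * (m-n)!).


Each vertex corresponds to some choice of n active constraints out of m, so the number of vertices is at most C(m, n) = m! / (n!(m-n)!).
m = 8, n = 2
Numerator: 8 * 7
Denominator: 2! = 2
C(8, 2) = 28


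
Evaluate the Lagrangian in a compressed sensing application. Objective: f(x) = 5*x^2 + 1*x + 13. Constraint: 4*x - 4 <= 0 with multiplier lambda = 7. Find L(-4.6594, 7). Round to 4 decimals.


Step 1: Evaluate f(x).
f(-4.6594) = 5*(-4.6594)^2 + 1*(-4.6594) + 13 = 116.8906
Step 2: Evaluate g(x).
g(-4.6594) = 4*-4.6594 - 4 = -22.6376
Step 3: Compute Lagrangian.
L = 116.8906 + 7*-22.6376 = -41.5726


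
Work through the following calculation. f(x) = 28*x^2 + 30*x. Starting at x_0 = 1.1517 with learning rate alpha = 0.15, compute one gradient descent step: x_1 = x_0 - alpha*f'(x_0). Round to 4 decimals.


We compute the gradient at x_0 and apply the update.
f'(x) = 56*x + 30
f'(1.1517) = 56*1.1517 + 30 = 94.4952
x_1 = 1.1517 - 0.15*94.4952 = -13.0226


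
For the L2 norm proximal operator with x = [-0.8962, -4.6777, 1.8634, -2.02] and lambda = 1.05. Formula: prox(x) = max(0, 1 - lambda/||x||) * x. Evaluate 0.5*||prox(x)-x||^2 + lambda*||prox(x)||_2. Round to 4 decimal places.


Step 1: Compute ||x||.
||x|| = 5.4988
Step 2: Compute scaling factor.
scale = max(0, 1 - 1.05/5.4988) = 0.809
Step 3: prox(x) = [-0.7251, -3.7845, 1.5076, -1.6343]
||prox(x)|| = 4.4488
Step 4: Proximal objective.
0.5*||prox-x||^2 = 0.5513
lambda*||prox|| = 4.6712
Total = 5.2225


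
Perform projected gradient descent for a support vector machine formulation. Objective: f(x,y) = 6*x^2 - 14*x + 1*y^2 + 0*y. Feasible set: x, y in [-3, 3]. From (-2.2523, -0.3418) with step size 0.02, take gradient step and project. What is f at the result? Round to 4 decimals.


Step 1: Compute gradient at (-2.2523, -0.3418).
grad_x = 2*6*-2.2523 - 14 = -41.0276
grad_y = 2*1*-0.3418 + 0 = -0.6836
Step 2: Gradient step.
x_raw = -2.2523 - 0.02*-41.0276 = -1.4317
y_raw = -0.3418 - 0.02*-0.6836 = -0.3281
Step 3: Project onto [-3, 3].
x_proj = clip(-1.4317) = -1.4317
y_proj = clip(-0.3281) = -0.3281
Step 4: Evaluate f.
f(-1.4317, -0.3281) = 32.4516


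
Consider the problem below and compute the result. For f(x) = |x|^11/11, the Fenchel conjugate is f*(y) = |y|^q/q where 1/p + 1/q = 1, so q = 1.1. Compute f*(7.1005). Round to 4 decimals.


The conjugate exponent q satisfies 1/p + 1/q = 1.
p = 11, so q = 11/(11 - 1) = 1.1
|y|^q = 7.1005^1.1 = 8.6381
f*(7.1005) = 8.6381 / 1.1 = 7.8528


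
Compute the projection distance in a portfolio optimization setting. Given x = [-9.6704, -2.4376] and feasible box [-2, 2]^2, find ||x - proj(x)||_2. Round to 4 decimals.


Project each component onto [-2, 2].
clip(-9.6704) = -2.0, clip(-2.4376) = -2.0
Projection = [-2.0, -2.0]
Squared diffs: [58.835, 0.1915]
Distance = sqrt(59.0265) = 7.6829


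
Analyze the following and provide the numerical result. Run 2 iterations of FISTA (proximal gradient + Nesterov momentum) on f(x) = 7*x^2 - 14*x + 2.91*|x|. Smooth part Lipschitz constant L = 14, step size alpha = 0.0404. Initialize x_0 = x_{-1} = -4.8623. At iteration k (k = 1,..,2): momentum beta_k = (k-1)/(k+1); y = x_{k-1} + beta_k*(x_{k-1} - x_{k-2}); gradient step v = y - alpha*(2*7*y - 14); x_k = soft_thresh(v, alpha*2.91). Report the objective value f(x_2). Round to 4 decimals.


FISTA on f(x) = 7*x^2 - 14*x + 2.91*|x|
L = 14, alpha = 0.0404
Iteration 1: beta = 0.0, y = -4.8623 + 0.0*(-4.8623 + 4.8623) = -4.8623
  grad(y) = -82.0722, v = y - alpha*grad = -1.5466
  prox(v) = soft_thresh(-1.5466, 0.1176) = -1.429
Iteration 2: beta = 0.3333, y = -1.429 + 0.3333*(-1.429 + 4.8623) = -0.2846
  grad(y) = -17.9843, v = y - alpha*grad = 0.442
  prox(v) = soft_thresh(0.442, 0.1176) = 0.3244
f(x_2) = 7*0.3244^2 - 14*0.3244 + 2.91*|0.3244| = -2.861


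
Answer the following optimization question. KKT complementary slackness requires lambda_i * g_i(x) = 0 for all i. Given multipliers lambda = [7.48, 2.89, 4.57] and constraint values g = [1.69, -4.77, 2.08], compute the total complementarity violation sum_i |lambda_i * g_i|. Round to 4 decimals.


KKT complementary slackness check:
lambda_1 * g_1 = 7.48 * 1.69 = 12.6412
lambda_2 * g_2 = 2.89 * -4.77 = -13.7853
lambda_3 * g_3 = 4.57 * 2.08 = 9.5056
Total violation = 12.6412 + 13.7853 + 9.5056 = 35.9321


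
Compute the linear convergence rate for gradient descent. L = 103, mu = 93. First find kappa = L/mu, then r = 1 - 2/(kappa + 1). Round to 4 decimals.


Step 1: Compute the condition number.
kappa = L/mu = 103/93 = 1.1075
Step 2: Compute the convergence rate.
r = 1 - 2/(kappa + 1) = 1 - 2*mu/(L + mu) = (L - mu)/(L + mu) = 10/196 = 0.051


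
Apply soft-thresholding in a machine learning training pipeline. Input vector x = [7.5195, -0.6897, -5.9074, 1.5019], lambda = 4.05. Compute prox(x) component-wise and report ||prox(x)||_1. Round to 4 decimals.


Soft-thresholding with lambda = 4.05:
prox(7.5195) = sign(7.5195)*max(|7.5195| - 4.05, 0) = 3.4695
prox(-0.6897) = sign(-0.6897)*max(|-0.6897| - 4.05, 0) = 0.0
prox(-5.9074) = sign(-5.9074)*max(|-5.9074| - 4.05, 0) = -1.8574
prox(1.5019) = sign(1.5019)*max(|1.5019| - 4.05, 0) = 0.0
prox(x) = [3.4695, 0.0, -1.8574, 0.0]
||prox(x)||_1 = 3.4695 + 0.0 + 1.8574 + 0.0 = 5.3269


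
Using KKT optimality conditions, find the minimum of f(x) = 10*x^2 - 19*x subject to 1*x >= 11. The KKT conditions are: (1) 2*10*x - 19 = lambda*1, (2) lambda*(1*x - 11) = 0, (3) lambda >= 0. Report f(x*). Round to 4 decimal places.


Step 1: Try lambda = 0 (constraint inactive).
x_unc = 19/(2*10) = 0.95
Check: 1*0.95 = 0.95 < 11 -- violated!
Step 2: Constraint must be active: 1*x = 11
x* = 11/1 = 11.0
lambda = (2*10*11.0 - 19)/1 = 201.0
Step 3: Compute optimal value.
f(x*) = 10*11.0^2 - 19*11.0 = 1001.0


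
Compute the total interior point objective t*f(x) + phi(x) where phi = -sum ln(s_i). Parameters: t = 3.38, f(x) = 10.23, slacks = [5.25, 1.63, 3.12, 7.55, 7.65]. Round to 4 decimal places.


Step 1: Compute log-barrier.
ln values: [1.6582, 0.4886, 1.1378, 2.0215, 2.0347]
phi = -(1.6582 + 0.4886 + 1.1378 + 2.0215 + 2.0347) = -7.3409
Step 2: Compute augmented objective.
t*f(x) = 3.38*10.23 = 34.5774
Total = 34.5774 - 7.3409 = 27.2365


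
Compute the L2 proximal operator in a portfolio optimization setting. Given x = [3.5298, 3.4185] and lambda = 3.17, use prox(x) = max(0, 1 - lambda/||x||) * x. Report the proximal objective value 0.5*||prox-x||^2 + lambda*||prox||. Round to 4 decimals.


Step 1: Compute ||x||.
||x|| = 4.9138
Step 2: Compute scaling factor.
scale = max(0, 1 - 3.17/4.9138) = 0.3549
Step 3: prox(x) = [1.2527, 1.2132]
||prox(x)|| = 1.7438
Step 4: Proximal objective.
0.5*||prox-x||^2 = 5.0245
lambda*||prox|| = 5.5278
Total = 10.5524


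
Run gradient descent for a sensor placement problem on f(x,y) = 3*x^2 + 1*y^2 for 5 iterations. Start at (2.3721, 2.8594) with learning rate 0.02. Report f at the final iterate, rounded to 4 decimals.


Gradient descent on f(x,y) = 3*x^2 + 1*y^2.
Starting point: (2.3721, 2.8594), alpha = 0.02
Step 1: grad_x = 2*3*2.3721 = 14.2326, grad_y = 2*1*2.8594 = 5.7188
  x_1 = 2.3721 - 0.02*14.2326 = 2.0874
  y_1 = 2.8594 - 0.02*5.7188 = 2.745
Step 2: grad_x = 2*3*2.0874 = 12.5247, grad_y = 2*1*2.745 = 5.49
  x_2 = 2.0874 - 0.02*12.5247 = 1.837
  y_2 = 2.745 - 0.02*5.49 = 2.6352
Step 3: grad_x = 2*3*1.837 = 11.0217, grad_y = 2*1*2.6352 = 5.2704
  x_3 = 1.837 - 0.02*11.0217 = 1.6165
  y_3 = 2.6352 - 0.02*5.2704 = 2.5298
Step 4: grad_x = 2*3*1.6165 = 9.6991, grad_y = 2*1*2.5298 = 5.0596
  x_4 = 1.6165 - 0.02*9.6991 = 1.4225
  y_4 = 2.5298 - 0.02*5.0596 = 2.4286
Step 5: grad_x = 2*3*1.4225 = 8.5352, grad_y = 2*1*2.4286 = 4.8572
  x_5 = 1.4225 - 0.02*8.5352 = 1.2518
  y_5 = 2.4286 - 0.02*4.8572 = 2.3315
f(1.2518, 2.3315) = 3*1.2518^2 + 1*2.3315^2 = 10.137


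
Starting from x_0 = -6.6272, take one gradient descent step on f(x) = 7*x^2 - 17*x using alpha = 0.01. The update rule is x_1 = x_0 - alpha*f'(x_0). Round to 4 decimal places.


We compute the gradient at x_0 and apply the update.
f'(x) = 14*x - 17
f'(-6.6272) = 14*-6.6272 - 17 = -109.7808
x_1 = -6.6272 - 0.01*-109.7808 = -5.5294


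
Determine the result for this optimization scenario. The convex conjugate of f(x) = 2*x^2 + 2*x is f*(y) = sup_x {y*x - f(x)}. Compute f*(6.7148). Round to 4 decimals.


f*(y) = sup_x {y*x - a*x^2 - b*x} = sup_x {(y-b)*x - a*x^2}
FOC: (y - b) - 2a*x = 0 => x* = (y - b)/(2a)
x* = (6.7148 - 2)/(2*2) = 1.1787
f*(6.7148) = (y-b)^2/(4a) = (6.7148 - 2)^2/(4*2)
= 22.2293/8 = 2.7787


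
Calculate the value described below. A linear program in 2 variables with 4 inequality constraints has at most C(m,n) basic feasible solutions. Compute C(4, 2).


Each vertex corresponds to some choice of n active constraints out of m, so the number of vertices is at most C(m, n) = m! / (n!(m-n)!).
m = 4, n = 2
Numerator: 4 * 3
Denominator: 2! = 2
C(4, 2) = 6


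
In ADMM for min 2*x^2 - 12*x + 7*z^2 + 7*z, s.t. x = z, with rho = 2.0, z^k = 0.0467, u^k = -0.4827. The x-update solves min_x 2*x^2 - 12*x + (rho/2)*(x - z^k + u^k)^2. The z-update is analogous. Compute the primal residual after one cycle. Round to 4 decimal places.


ADMM iteration with rho = 2.0, z^k = 0.0467, u^k = -0.4827
Step 1: x-update.
Minimize 2*x^2 - 12*x + (2.0/2)*(x - 0.0467 - 0.4827)^2
FOC: (2*2 + 2.0)*x = 12 + 2.0*(0.0467 + 0.4827)
x^{k+1} = 2.1765
Step 2: z-update.
Minimize 7*z^2 + 7*z + (2.0/2)*(2.1765 - z - 0.4827)^2
FOC: (2*7 + 2.0)*z = -7 + 2.0*(2.1765 - 0.4827)
z^{k+1} = -0.2258
Step 3: u-update.
u^{k+1} = -0.4827 + 2.1765 + 0.2258 = 1.9195
Step 4: Primal residual = |2.1765 + 0.2258| = 2.4022


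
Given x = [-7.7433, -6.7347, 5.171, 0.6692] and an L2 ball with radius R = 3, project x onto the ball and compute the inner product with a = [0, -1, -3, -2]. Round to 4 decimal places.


Step 1: Compute ||x|| (intermediates to 6 decimals).
||x|| = sqrt((-7.7433)^2 + (-6.7347)^2 + 5.171^2 + 0.6692^2) = 11.510949
Step 2: Project.
Since ||x|| > R, scale = R/||x|| = 3/11.510949 = 0.260621, proj(x) = scale * x
proj(x) = [-2.018067, -1.755204, 1.347671, 0.174408]
Step 3: Dot product.
a^T * proj(x) = 0*(-2.018067) - 1*(-1.755204) - 3*1.347671 - 2*0.174408 = -2.6366


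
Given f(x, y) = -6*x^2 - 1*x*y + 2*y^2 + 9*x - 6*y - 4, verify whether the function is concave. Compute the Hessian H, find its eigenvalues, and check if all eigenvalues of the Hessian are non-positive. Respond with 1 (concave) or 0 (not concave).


The Hessian of f(x,y) = -6*x^2 - 1*x*y + 2*y^2 + 9*x - 6*y - 4 is:
H = [[-12, -1], [-1, 4]]
Trace = -12 + 4 = -8
Determinant = -12*4 - (-1)^2 = -49
Discriminant = (-8)^2 - 4*-49 = 260.0
Eigenvalues: lambda_1 = -12.0623, lambda_2 = 4.0623
The function is not concave.

0


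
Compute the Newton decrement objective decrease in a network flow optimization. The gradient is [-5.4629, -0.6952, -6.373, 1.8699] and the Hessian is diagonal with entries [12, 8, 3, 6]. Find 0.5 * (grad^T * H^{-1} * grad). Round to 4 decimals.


Step 1: H is diagonal, so H^(-1) * g = [-0.4552, -0.0869, -2.1243, 0.3117].
Step 2: g^T H^(-1) g = sum_i g_i^2 / H_ii
  = (-5.4629)^2/12 + (-0.6952)^2/8 + (-6.373)^2/3 + (1.8699)^2/6
  = 2.4869 + 0.0604 + 13.5384 + 0.5828 = 16.6685
Step 3: Objective decrease = 0.5 * g^T H^(-1) g = 8.3342


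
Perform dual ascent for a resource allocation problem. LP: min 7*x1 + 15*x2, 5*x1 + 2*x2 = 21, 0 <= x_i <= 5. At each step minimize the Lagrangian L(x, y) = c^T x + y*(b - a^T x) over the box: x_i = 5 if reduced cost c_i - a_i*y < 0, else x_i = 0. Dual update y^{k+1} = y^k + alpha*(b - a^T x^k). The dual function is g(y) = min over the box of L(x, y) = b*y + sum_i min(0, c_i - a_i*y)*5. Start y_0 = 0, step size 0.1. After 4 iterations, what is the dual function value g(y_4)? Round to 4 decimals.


Dual ascent for LP: min 7*x1 + 15*x2, 5*x1 + 2*x2 = 21, 0 <= x_i <= 5
Step 1: y^k = 0.0, reduced costs: (7.0, 15.0)
  x^k = (0.0, 0.0), subgradient = b - a^T x = 21.0
  y^{k+1} = 0.0 + 0.1*21.0 = 2.1
Step 2: y^k = 2.1, reduced costs: (-3.5, 10.8)
  x^k = (5.0, 0.0), subgradient = b - a^T x = -4.0
  y^{k+1} = 2.1 + 0.1*-4.0 = 1.7
Step 3: y^k = 1.7, reduced costs: (-1.5, 11.6)
  x^k = (5.0, 0.0), subgradient = b - a^T x = -4.0
  y^{k+1} = 1.7 + 0.1*-4.0 = 1.3
Step 4: y^k = 1.3, reduced costs: (0.5, 12.4)
  x^k = (0.0, 0.0), subgradient = b - a^T x = 21.0
  y^{k+1} = 1.3 + 0.1*21.0 = 3.4
Dual objective at y_4 = 3.4: reduced costs (-10.0, 8.2), box minimizer x = (5.0, 0.0)
g(y_4) = b*y + (c1 - a1*y)*x1 + (c2 - a2*y)*x2 = 21*3.4 + (-10.0)*5.0 + 8.2*0.0 = 71.4 - 50.0 + 0.0 = 21.4


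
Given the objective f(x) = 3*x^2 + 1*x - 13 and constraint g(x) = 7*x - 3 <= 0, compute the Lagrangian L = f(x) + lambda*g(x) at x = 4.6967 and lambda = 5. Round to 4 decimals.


Step 1: Evaluate f(x).
f(4.6967) = 3*4.6967^2 + 1*4.6967 - 13 = 57.8737
Step 2: Evaluate g(x).
g(4.6967) = 7*4.6967 - 3 = 29.8769
Step 3: Compute Lagrangian.
L = 57.8737 + 5*29.8769 = 207.2582


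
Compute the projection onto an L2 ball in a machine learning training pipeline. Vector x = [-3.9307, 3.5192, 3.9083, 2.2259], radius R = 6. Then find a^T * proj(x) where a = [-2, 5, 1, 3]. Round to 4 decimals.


Step 1: Compute ||x|| (intermediates to 6 decimals).
||x|| = sqrt((-3.9307)^2 + 3.5192^2 + 3.9083^2 + 2.2259^2) = 6.932865
Step 2: Project.
Since ||x|| > R, scale = R/||x|| = 6/6.932865 = 0.865443, proj(x) = scale * x
proj(x) = [-3.401797, 3.045667, 3.382411, 1.92639]
Step 3: Dot product.
a^T * proj(x) = -2*(-3.401797) + 5*3.045667 + 1*3.382411 + 3*1.92639 = 31.1935


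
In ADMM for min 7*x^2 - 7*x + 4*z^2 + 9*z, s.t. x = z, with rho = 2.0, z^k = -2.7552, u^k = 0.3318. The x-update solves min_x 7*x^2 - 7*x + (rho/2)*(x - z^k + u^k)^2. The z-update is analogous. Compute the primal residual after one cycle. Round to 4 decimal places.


ADMM iteration with rho = 2.0, z^k = -2.7552, u^k = 0.3318
Step 1: x-update.
Minimize 7*x^2 - 7*x + (2.0/2)*(x + 2.7552 + 0.3318)^2
FOC: (2*7 + 2.0)*x = 7 + 2.0*(-2.7552 - 0.3318)
x^{k+1} = 0.0516
Step 2: z-update.
Minimize 4*z^2 + 9*z + (2.0/2)*(0.0516 - z + 0.3318)^2
FOC: (2*4 + 2.0)*z = -9 + 2.0*(0.0516 + 0.3318)
z^{k+1} = -0.8233
Step 3: u-update.
u^{k+1} = 0.3318 + 0.0516 + 0.8233 = 1.2067
Step 4: Primal residual = |0.0516 + 0.8233| = 0.8749
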